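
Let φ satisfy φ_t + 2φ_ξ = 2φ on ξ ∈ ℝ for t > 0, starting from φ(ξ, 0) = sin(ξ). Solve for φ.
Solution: Substitute φ = exp(2t)u.
Then φ_t = exp(2t)(u_t + 2u), φ_ξ = exp(2t)u_ξ; substituting and dividing by exp(2t), the lower-order terms cancel: u_t + 2u_ξ = 0 (standard advection equation).
Data for u: u(ξ,0) = φ(ξ,0) = sin(ξ).
By characteristics (dξ/dt = 2), u(ξ,t) = f(ξ - 2t) with f = u(·, 0).
So u(ξ,t) = -sin(2t - ξ), and φ(ξ,t) = exp(2t)u(ξ,t).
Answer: φ(ξ, t) = -exp(2t)sin(2t - ξ)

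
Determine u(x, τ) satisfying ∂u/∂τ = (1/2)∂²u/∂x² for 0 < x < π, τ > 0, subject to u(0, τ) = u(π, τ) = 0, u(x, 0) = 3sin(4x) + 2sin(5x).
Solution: Separating variables: u = Σ c_n exp(-n²τ/2) sin(nx). From u(x,0) = 3sin(4x) + 2sin(5x): c_4=3, c_5=2.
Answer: u(x, τ) = 3exp(-8τ)sin(4x) + 2exp(-25τ/2)sin(5x)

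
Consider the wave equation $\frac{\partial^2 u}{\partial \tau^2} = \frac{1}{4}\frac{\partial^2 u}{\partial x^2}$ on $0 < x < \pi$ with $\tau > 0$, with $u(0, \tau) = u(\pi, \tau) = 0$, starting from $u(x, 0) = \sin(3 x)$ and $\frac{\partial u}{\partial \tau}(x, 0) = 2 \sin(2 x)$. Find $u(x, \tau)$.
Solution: Separating variables: $u = \sum [A_n \cos(\omega_n \tau) + B_n \sin(\omega_n \tau)] \sin(nx)$, $\omega_n = n/2$. From ICs ($B_n$ = velocity coefficient / $\omega_n$): $A_3=1, B_2=2$.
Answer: $u(x, \tau) = 2 \sin(\tau) \sin(2 x) + \sin(3 x) \cos(3 \tau/2)$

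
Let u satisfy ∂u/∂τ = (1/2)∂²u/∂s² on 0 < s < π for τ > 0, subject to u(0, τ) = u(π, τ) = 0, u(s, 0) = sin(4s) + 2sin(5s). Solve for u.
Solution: Using separation of variables u = X(s)T(τ):
Eigenfunctions: sin(ns), n = 1, 2, 3, ...
General solution: u(s, τ) = Σ c_n sin(ns) exp(-n² τ/2)
Matching u(s,0) = sin(4s) + 2sin(5s) term by term: c_4=1, c_5=2.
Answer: u(s, τ) = exp(-8τ)sin(4s) + 2exp(-25τ/2)sin(5s)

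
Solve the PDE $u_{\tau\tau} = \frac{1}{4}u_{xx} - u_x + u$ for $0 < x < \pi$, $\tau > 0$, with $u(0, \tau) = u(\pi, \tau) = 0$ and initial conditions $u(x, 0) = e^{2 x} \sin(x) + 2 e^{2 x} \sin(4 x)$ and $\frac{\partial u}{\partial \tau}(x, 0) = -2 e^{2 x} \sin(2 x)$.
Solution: Substitute $u = e^{2x}w$.
Then $u_x = e^{2x}(w_x + 2w)$, $u_{xx} = e^{2x}(w_{xx} + 4w_x + 4w)$, $u_{\tau\tau} = e^{2x}w_{\tau\tau}$; substituting and dividing by $e^{2x}$, the lower-order terms cancel: $w_{\tau\tau} = \frac{1}{4}w_{xx}$ (standard wave equation).
Data for $w$: $w(x,0) = e^{-2x}u(x,0) = \sin(x) + 2 \sin(4 x)$; $w_{\tau}(x,0) = e^{-2x}u_{\tau}(x,0) = -2 \sin(2 x)$. The boundary conditions carry over: $w(0,\tau) = w(\pi,\tau) = 0$.
Separating variables: $w = \sum [A_n \cos(\omega_n \tau) + B_n \sin(\omega_n \tau)] \sin(nx)$, $\omega_n = n/2$. From ICs ($B_n$ = velocity coefficient / $\omega_n$): $A_1=1, A_4=2, B_2=-2$.
So $w(x,\tau) = \sin(x) \cos(\tau/2) - 2 \sin(2 x) \sin(\tau) + 2 \sin(4 x) \cos(2 \tau)$, and $u(x,\tau) = e^{2x}w(x,\tau)$.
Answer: $u(x, \tau) = -2 e^{2 x} \sin(\tau) \sin(2 x) + e^{2 x} \sin(x) \cos(\tau/2) + 2 e^{2 x} \sin(4 x) \cos(2 \tau)$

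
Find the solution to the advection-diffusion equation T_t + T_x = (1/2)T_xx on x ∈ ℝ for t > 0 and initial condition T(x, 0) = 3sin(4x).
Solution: Moving frame: η = x - t, σ = t, T = u(η,σ), so T_t = u_σ - u_η and T_xx = u_ηη.
Hence T_t + T_x = u_σ and the PDE becomes the heat equation u_σ = (1/2)u_ηη on η ∈ ℝ.
Initial data: u(η,0) = T(η,0) = 3sin(4η). Each mode sin(nη) decays as exp(-n²σ/2) on ℝ, so u(η,σ) = Σ c_n exp(-n²σ/2) sin(nη) with c_4=3: u(η,σ) = 3exp(-8σ)sin(4η).
Substituting back: T(x,t) = u(x - t, t).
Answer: T(x, t) = -3exp(-8t)sin(4t - 4x)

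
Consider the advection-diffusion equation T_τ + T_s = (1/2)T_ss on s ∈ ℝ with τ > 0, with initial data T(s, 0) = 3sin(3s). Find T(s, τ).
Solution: Moving frame: η = s - τ, σ = τ, T = u(η,σ), so T_τ = u_σ - u_η and T_ss = u_ηη.
Hence T_τ + T_s = u_σ and the PDE becomes the heat equation u_σ = (1/2)u_ηη on η ∈ ℝ.
Initial data: u(η,0) = T(η,0) = 3sin(3η). Each mode sin(nη) decays as exp(-n²σ/2) on ℝ, so u(η,σ) = Σ c_n exp(-n²σ/2) sin(nη) with c_3=3: u(η,σ) = 3exp(-9σ/2)sin(3η).
Substituting back: T(s,τ) = u(s - τ, τ).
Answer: T(s, τ) = 3exp(-9τ/2)sin(3s - 3τ)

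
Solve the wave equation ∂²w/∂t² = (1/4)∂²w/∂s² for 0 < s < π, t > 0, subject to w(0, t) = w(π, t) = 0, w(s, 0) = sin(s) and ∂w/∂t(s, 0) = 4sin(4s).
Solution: Separating variables: w = Σ [A_n cos(ω_n t) + B_n sin(ω_n t)] sin(ns), ω_n = n/2. From ICs (B_n = velocity coefficient / ω_n): A_1=1, B_4=2.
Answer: w(s, t) = sin(s)cos(t/2) + 2sin(4s)sin(2t)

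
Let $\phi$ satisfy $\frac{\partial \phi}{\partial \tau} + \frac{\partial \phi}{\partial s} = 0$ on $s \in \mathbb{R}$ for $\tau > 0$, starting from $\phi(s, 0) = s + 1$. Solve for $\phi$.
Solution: By method of characteristics (waves move right with speed 1):
Along characteristics $s - \tau =$ const, $\phi$ is constant, so $\phi(s,\tau) = f(s - \tau)$ with $f = \phi( \cdot , 0)$.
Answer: $\phi(s, \tau) = - \tau + s + 1$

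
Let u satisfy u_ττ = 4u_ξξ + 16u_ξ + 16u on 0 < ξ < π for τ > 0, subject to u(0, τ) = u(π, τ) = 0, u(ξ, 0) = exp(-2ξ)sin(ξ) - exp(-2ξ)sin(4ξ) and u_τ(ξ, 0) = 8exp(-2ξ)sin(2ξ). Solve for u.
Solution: Substitute u = exp(-2ξ)w.
Then u_ξ = exp(-2ξ)(w_ξ - 2w), u_ξξ = exp(-2ξ)(w_ξξ - 4w_ξ + 4w), u_ττ = exp(-2ξ)w_ττ; substituting and dividing by exp(-2ξ), the lower-order terms cancel: w_ττ = 4w_ξξ (standard wave equation).
Data for w: w(ξ,0) = exp(2ξ)u(ξ,0) = sin(ξ) - sin(4ξ); w_τ(ξ,0) = exp(2ξ)u_τ(ξ,0) = 8sin(2ξ). The boundary conditions carry over: w(0,τ) = w(π,τ) = 0.
Separating variables: w = Σ [A_n cos(ω_n τ) + B_n sin(ω_n τ)] sin(nξ), ω_n = 2n. From ICs (B_n = velocity coefficient / ω_n): A_1=1, A_4=-1, B_2=2.
So w(ξ,τ) = sin(ξ)cos(2τ) + 2sin(2ξ)sin(4τ) - sin(4ξ)cos(8τ), and u(ξ,τ) = exp(-2ξ)w(ξ,τ).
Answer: u(ξ, τ) = exp(-2ξ)sin(ξ)cos(2τ) + 2exp(-2ξ)sin(2ξ)sin(4τ) - exp(-2ξ)sin(4ξ)cos(8τ)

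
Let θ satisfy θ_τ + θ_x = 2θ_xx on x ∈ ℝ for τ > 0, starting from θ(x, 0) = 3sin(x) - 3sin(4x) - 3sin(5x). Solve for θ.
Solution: Moving frame: η = x - τ, σ = τ, θ = u(η,σ), so θ_τ = u_σ - u_η and θ_xx = u_ηη.
Hence θ_τ + θ_x = u_σ and the PDE becomes the heat equation u_σ = 2u_ηη on η ∈ ℝ.
Initial data: u(η,0) = θ(η,0) = 3sin(η) - 3sin(4η) - 3sin(5η). Each mode sin(nη) decays as exp(-2n²σ) on ℝ, so u(η,σ) = Σ c_n exp(-2n²σ) sin(nη) with c_1=3, c_4=-3, c_5=-3: u(η,σ) = 3exp(-2σ)sin(η) - 3exp(-32σ)sin(4η) - 3exp(-50σ)sin(5η).
Substituting back: θ(x,τ) = u(x - τ, τ).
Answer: θ(x, τ) = 3exp(-2τ)sin(x - τ) - 3exp(-32τ)sin(4x - 4τ) - 3exp(-50τ)sin(5x - 5τ)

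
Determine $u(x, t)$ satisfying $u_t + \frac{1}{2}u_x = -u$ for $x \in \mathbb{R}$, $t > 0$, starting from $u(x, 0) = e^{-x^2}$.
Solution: Substitute $u = e^{-t}w$.
Then $u_t = e^{-t}(w_t - w)$, $u_x = e^{-t}w_x$; substituting and dividing by $e^{-t}$, the lower-order terms cancel: $w_t + \frac{1}{2}w_x = 0$ (standard advection equation).
Data for $w$: $w(x,0) = u(x,0) = e^{-x^2}$.
By characteristics ($dx/dt = 1/2$), $w(x,t) = f(x - \frac{1}{2}t)$ with $f = w( \cdot , 0)$.
So $w(x,t) = e^{-(-t/2 + x)^2}$, and $u(x,t) = e^{-t}w(x,t)$.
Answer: $u(x, t) = e^{-t} e^{-(-t/2 + x)^2}$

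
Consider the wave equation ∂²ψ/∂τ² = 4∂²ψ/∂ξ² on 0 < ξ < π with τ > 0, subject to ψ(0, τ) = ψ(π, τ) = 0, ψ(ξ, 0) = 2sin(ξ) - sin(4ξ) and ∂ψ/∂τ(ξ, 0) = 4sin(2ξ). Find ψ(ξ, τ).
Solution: Using separation of variables ψ = X(ξ)T(τ):
Eigenfunctions: sin(nξ), n = 1, 2, 3, ...
General solution: ψ(ξ, τ) = Σ [A_n cos(2n τ) + B_n sin(2n τ)] sin(nξ)
From ψ(ξ,0) = 2sin(ξ) - sin(4ξ): A_1=2, A_4=-1. From ψ_τ(ξ,0) = 4sin(2ξ), using ψ_τ(ξ,0) = Σ ω_n B_n sin(nξ) with ω_n = 2n: B_2 = 4/4 = 1.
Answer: ψ(ξ, τ) = 2sin(ξ)cos(2τ) + sin(2ξ)sin(4τ) - sin(4ξ)cos(8τ)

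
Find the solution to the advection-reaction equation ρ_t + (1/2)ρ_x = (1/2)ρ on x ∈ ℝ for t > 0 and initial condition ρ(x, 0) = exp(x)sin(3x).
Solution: Substitute ρ = exp(x)u.
Then ρ_x = exp(x)(u_x + u), ρ_t = exp(x)u_t; substituting and dividing by exp(x), the lower-order terms cancel: u_t + (1/2)u_x = 0 (standard advection equation).
Data for u: u(x,0) = exp(-x)ρ(x,0) = sin(3x).
By characteristics (dx/dt = 1/2), u(x,t) = f(x - (1/2)t) with f = u(·, 0).
So u(x,t) = -sin(3t/2 - 3x), and ρ(x,t) = exp(x)u(x,t).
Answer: ρ(x, t) = -exp(x)sin(3t/2 - 3x)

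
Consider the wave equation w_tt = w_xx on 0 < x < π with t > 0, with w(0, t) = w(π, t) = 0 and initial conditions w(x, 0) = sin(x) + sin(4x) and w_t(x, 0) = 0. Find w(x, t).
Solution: Separating variables: w = Σ [A_n cos(ω_n t) + B_n sin(ω_n t)] sin(nx), ω_n = n. From ICs: A_1=1, A_4=1.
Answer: w(x, t) = sin(x)cos(t) + sin(4x)cos(4t)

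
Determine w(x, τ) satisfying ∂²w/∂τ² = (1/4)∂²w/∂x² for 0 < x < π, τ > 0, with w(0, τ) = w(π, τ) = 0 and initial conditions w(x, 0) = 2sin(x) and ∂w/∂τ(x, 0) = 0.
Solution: Using separation of variables w = X(x)T(τ):
Eigenfunctions: sin(nx), n = 1, 2, 3, ...
General solution: w(x, τ) = Σ [A_n cos(n τ/2) + B_n sin(n τ/2)] sin(nx)
From w(x,0) = 2sin(x): A_1=2. From w_τ(x,0) = 0: all B_n = 0.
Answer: w(x, τ) = 2sin(x)cos(τ/2)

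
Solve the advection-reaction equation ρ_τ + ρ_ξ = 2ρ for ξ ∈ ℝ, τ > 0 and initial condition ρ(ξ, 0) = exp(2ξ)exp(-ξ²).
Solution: Substitute ρ = exp(2ξ)u.
Then ρ_ξ = exp(2ξ)(u_ξ + 2u), ρ_τ = exp(2ξ)u_τ; substituting and dividing by exp(2ξ), the lower-order terms cancel: u_τ + u_ξ = 0 (standard advection equation).
Data for u: u(ξ,0) = exp(-2ξ)ρ(ξ,0) = exp(-ξ²).
By characteristics (dξ/dτ = 1), u(ξ,τ) = f(ξ - τ) with f = u(·, 0).
So u(ξ,τ) = exp(-(ξ - τ)²), and ρ(ξ,τ) = exp(2ξ)u(ξ,τ).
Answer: ρ(ξ, τ) = exp(2ξ)exp(-(ξ - τ)²)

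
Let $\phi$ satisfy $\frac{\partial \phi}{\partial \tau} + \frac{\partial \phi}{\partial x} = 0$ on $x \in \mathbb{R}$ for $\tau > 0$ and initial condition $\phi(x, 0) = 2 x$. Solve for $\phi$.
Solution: By characteristics ($dx/d\tau = 1$), $\phi(x,\tau) = f(x - \tau)$ with $f = \phi( \cdot , 0)$.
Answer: $\phi(x, \tau) = -2 \tau + 2 x$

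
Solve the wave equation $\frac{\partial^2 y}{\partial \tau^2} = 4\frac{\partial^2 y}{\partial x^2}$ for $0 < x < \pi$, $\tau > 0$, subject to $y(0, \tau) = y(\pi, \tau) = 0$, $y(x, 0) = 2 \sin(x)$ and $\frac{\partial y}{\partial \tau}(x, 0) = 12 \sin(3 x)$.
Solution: Using separation of variables $y = X(x)T(\tau)$:
Eigenfunctions: $\sin(nx)$, $n = 1, 2, 3, \ldots$
General solution: $y(x, \tau) = \sum [A_n \cos(2n \tau) + B_n \sin(2n \tau)] \sin(nx)$
From $y(x,0) = 2 \sin(x)$: $A_1=2$. From $y_{\tau}(x,0) = 12 \sin(3 x)$, using $y_{\tau}(x,0) = \sum \omega_n B_n \sin(nx)$ with $\omega_n = 2n$: $B_3 = 12/6 = 2$.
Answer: $y(x, \tau) = 2 \sin(6 \tau) \sin(3 x) + 2 \sin(x) \cos(2 \tau)$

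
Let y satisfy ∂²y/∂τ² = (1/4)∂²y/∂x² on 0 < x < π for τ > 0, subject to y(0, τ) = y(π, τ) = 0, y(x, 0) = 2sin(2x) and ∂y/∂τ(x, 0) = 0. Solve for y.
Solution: Separating variables: y = Σ [A_n cos(ω_n τ) + B_n sin(ω_n τ)] sin(nx), ω_n = n/2. From ICs: A_2=2.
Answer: y(x, τ) = 2sin(2x)cos(τ)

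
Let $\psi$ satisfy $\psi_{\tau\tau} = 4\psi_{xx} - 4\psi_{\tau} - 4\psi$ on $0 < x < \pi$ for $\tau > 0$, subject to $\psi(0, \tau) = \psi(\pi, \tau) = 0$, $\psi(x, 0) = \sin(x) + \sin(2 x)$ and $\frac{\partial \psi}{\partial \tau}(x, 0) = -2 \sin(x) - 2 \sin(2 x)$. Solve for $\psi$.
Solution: Substitute $\psi = e^{-2\tau}u$, i.e. $u = e^{2\tau}\psi$.
By the product rule, $\psi_{\tau} = e^{-2\tau}(u_{\tau} - 2u)$, $\psi_{\tau\tau} = e^{-2\tau}(u_{\tau\tau} - 4u_{\tau} + 4u)$, $\psi_{xx} = e^{-2\tau}u_{xx}$.
Substituting into the PDE and dividing by $e^{-2\tau}$: $u_{\tau\tau} - 4u_{\tau} + 4u = 4u_{xx} - 4(u_{\tau} - 2u) - 4u$.
The lower-order terms cancel, leaving the standard wave equation $u_{\tau\tau} = 4u_{xx}$.
Initial data for $u$: $u(x,0) = \psi(x,0) = \sin(x) + \sin(2 x)$; $u_{\tau}(x,0) = \psi_{\tau}(x,0) + 2\psi(x,0) = 0$. The boundary conditions carry over: $u(0,\tau) = u(\pi,\tau) = 0$.
Solve for $u$:
  Using separation of variables $u = X(x)T(\tau)$:
  Eigenfunctions: $\sin(nx)$, $n = 1, 2, 3, \ldots$
  General solution: $u(x, \tau) = \sum [A_n \cos(2n \tau) + B_n \sin(2n \tau)] \sin(nx)$
  From $u(x,0) = \sin(x) + \sin(2 x)$: $A_1=1, A_2=1$. From $u_{\tau}(x,0) = 0$: all $B_n = 0$.
Hence $u(x,\tau) = \sin(x) \cos(2 \tau) + \sin(2 x) \cos(4 \tau)$.
Transform back: $\psi(x,\tau) = e^{-2\tau}u(x,\tau)$.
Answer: $\psi(x, \tau) = e^{-2 \tau} \sin(x) \cos(2 \tau) + e^{-2 \tau} \sin(2 x) \cos(4 \tau)$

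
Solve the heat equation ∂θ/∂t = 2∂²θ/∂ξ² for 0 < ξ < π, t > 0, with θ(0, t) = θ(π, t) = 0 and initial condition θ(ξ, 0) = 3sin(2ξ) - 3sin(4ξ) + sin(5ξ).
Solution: Using separation of variables θ = X(ξ)G(t):
Eigenfunctions: sin(nξ), n = 1, 2, 3, ...
General solution: θ(ξ, t) = Σ c_n sin(nξ) exp(-2n² t)
Matching θ(ξ,0) = 3sin(2ξ) - 3sin(4ξ) + sin(5ξ) term by term: c_2=3, c_4=-3, c_5=1.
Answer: θ(ξ, t) = 3exp(-8t)sin(2ξ) - 3exp(-32t)sin(4ξ) + exp(-50t)sin(5ξ)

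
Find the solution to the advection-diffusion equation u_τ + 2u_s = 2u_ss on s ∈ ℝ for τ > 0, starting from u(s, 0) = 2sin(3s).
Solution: Change to a moving frame: let η = s - 2τ, σ = τ and write u(s,τ) = w(η,σ).
By the chain rule u_τ = w_σ - 2w_η, u_s = w_η, u_ss = w_ηη.
Then u_τ + 2u_s = w_σ: the advection term cancels and the PDE becomes the heat equation w_σ = 2w_ηη on η ∈ ℝ.
Initial data: w(η,0) = u(η,0) = 2sin(3η).
On η ∈ ℝ each mode satisfies (sin(nη))″ = -n² sin(nη), so exp(-2n²σ) sin(nη) solves the heat equation; by superposition w(η,σ) = Σ c_n exp(-2n²σ) sin(nη).
Reading off the coefficients: c_3=2, so w(η,σ) = 2exp(-18σ)sin(3η).
Substituting back η = s - 2τ, σ = τ: u(s,τ) = w(s - 2τ, τ).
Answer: u(s, τ) = 2exp(-18τ)sin(3s - 6τ)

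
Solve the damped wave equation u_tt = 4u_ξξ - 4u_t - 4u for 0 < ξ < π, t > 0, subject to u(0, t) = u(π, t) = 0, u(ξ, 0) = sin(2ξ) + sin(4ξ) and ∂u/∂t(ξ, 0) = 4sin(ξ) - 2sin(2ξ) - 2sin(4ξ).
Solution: Substitute u = exp(-2t)w, i.e. w = exp(2t)u.
By the product rule, u_t = exp(-2t)(w_t - 2w), u_tt = exp(-2t)(w_tt - 4w_t + 4w), u_ξξ = exp(-2t)w_ξξ.
Substituting into the PDE and dividing by exp(-2t): w_tt - 4w_t + 4w = 4w_ξξ - 4(w_t - 2w) - 4w.
The lower-order terms cancel, leaving the standard wave equation w_tt = 4w_ξξ.
Initial data for w: w(ξ,0) = u(ξ,0) = sin(2ξ) + sin(4ξ); w_t(ξ,0) = u_t(ξ,0) + 2u(ξ,0) = 4sin(ξ). The boundary conditions carry over: w(0,t) = w(π,t) = 0.
Solve for w:
  Using separation of variables w = X(ξ)T(t):
  Eigenfunctions: sin(nξ), n = 1, 2, 3, ...
  General solution: w(ξ, t) = Σ [A_n cos(2n t) + B_n sin(2n t)] sin(nξ)
  From w(ξ,0) = sin(2ξ) + sin(4ξ): A_2=1, A_4=1. From w_t(ξ,0) = 4sin(ξ), using w_t(ξ,0) = Σ ω_n B_n sin(nξ) with ω_n = 2n: B_1 = 4/2 = 2.
Hence w(ξ,t) = 2sin(2t)sin(ξ) + sin(2ξ)cos(4t) + sin(4ξ)cos(8t).
Transform back: u(ξ,t) = exp(-2t)w(ξ,t).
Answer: u(ξ, t) = 2exp(-2t)sin(2t)sin(ξ) + exp(-2t)sin(2ξ)cos(4t) + exp(-2t)sin(4ξ)cos(8t)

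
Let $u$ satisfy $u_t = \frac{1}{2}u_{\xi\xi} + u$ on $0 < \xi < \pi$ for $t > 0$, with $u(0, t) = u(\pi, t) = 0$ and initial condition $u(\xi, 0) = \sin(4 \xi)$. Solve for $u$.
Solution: Substitute $u = e^{t}w$, i.e. $w = e^{-t}u$.
By the product rule, $u_t = e^{t}(w_t + w)$, $u_{\xi\xi} = e^{t}w_{\xi\xi}$.
Substituting into the PDE and dividing by $e^{t}$: $w_t + w = \frac{1}{2}w_{\xi\xi} + w$.
The lower-order terms cancel, leaving the standard heat equation $w_t = \frac{1}{2}w_{\xi\xi}$.
Initial data for $w$: $w(\xi,0) = u(\xi,0) = \sin(4 \xi)$. The boundary conditions carry over: $w(0,t) = w(\pi,t) = 0$.
Solve for $w$:
  Using separation of variables $w = X(\xi)T(t)$:
  Eigenfunctions: $\sin(n\xi)$, $n = 1, 2, 3, \ldots$
  General solution: $w(\xi, t) = \sum c_n \sin(n\xi) e^{-n^2 t/2}$
  Matching $w(\xi,0) = \sin(4 \xi)$ term by term: $c_4=1$.
Hence $w(\xi,t) = e^{-8 t} \sin(4 \xi)$.
Transform back: $u(\xi,t) = e^{t}w(\xi,t)$.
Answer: $u(\xi, t) = e^{-7 t} \sin(4 \xi)$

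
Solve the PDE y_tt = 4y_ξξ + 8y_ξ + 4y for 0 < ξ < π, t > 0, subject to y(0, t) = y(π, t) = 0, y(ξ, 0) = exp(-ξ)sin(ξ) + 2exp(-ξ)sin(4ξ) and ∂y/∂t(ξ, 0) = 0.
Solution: Substitute y = exp(-ξ)u, i.e. u = exp(ξ)y.
By the product rule, y_ξ = exp(-ξ)(u_ξ - u), y_ξξ = exp(-ξ)(u_ξξ - 2u_ξ + u), y_tt = exp(-ξ)u_tt.
Substituting into the PDE and dividing by exp(-ξ): u_tt = 4(u_ξξ - 2u_ξ + u) + 8(u_ξ - u) + 4u.
The lower-order terms cancel, leaving the standard wave equation u_tt = 4u_ξξ.
Initial data for u: u(ξ,0) = exp(ξ)y(ξ,0) = sin(ξ) + 2sin(4ξ); u_t(ξ,0) = exp(ξ)y_t(ξ,0) = 0. The boundary conditions carry over: u(0,t) = u(π,t) = 0.
Solve for u:
  Using separation of variables u = X(ξ)T(t):
  Eigenfunctions: sin(nξ), n = 1, 2, 3, ...
  General solution: u(ξ, t) = Σ [A_n cos(2n t) + B_n sin(2n t)] sin(nξ)
  From u(ξ,0) = sin(ξ) + 2sin(4ξ): A_1=1, A_4=2. From u_t(ξ,0) = 0: all B_n = 0.
Hence u(ξ,t) = sin(ξ)cos(2t) + 2sin(4ξ)cos(8t).
Transform back: y(ξ,t) = exp(-ξ)u(ξ,t).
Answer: y(ξ, t) = exp(-ξ)sin(ξ)cos(2t) + 2exp(-ξ)sin(4ξ)cos(8t)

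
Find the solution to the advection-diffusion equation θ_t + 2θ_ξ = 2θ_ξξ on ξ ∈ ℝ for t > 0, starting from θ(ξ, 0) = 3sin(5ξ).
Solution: Moving frame: η = ξ - 2t, σ = t, θ = u(η,σ), so θ_t = u_σ - 2u_η and θ_ξξ = u_ηη.
Hence θ_t + 2θ_ξ = u_σ and the PDE becomes the heat equation u_σ = 2u_ηη on η ∈ ℝ.
Initial data: u(η,0) = θ(η,0) = 3sin(5η). Each mode sin(nη) decays as exp(-2n²σ) on ℝ, so u(η,σ) = Σ c_n exp(-2n²σ) sin(nη) with c_5=3: u(η,σ) = 3exp(-50σ)sin(5η).
Substituting back: θ(ξ,t) = u(ξ - 2t, t).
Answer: θ(ξ, t) = -3exp(-50t)sin(10t - 5ξ)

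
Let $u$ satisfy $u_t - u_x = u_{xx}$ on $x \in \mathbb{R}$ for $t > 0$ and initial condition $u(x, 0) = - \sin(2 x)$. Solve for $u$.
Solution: Moving frame: $\eta = x + t$, $\sigma = t$, $u = w(\eta,\sigma)$, so $u_t = w_{\sigma} + w_{\eta}$ and $u_{xx} = w_{\eta\eta}$.
Hence $u_t - u_x = w_{\sigma}$ and the PDE becomes the heat equation $w_{\sigma} = w_{\eta\eta}$ on $\eta \in \mathbb{R}$.
Initial data: $w(\eta,0) = u(\eta,0) = - \sin(2 \eta)$. Each mode $\sin(n\eta)$ decays as $e^{-n^2\sigma}$ on $\mathbb{R}$, so $w(\eta,\sigma) = \sum c_n e^{-n^2\sigma} \sin(n\eta)$ with $c_2=-1$: $w(\eta,\sigma) = - e^{-4 \sigma} \sin(2 \eta)$.
Substituting back: $u(x,t) = w(x + t, t)$.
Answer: $u(x, t) = - e^{-4 t} \sin(2 t + 2 x)$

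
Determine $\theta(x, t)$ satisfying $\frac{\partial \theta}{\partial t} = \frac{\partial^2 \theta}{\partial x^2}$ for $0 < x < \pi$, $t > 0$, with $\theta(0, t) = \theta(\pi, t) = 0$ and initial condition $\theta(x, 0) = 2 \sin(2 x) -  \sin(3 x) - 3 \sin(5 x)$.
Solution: Using separation of variables $\theta = X(x)G(t)$:
Eigenfunctions: $\sin(nx)$, $n = 1, 2, 3, \ldots$
General solution: $\theta(x, t) = \sum c_n \sin(nx) e^{-n^2 t}$
Matching $\theta(x,0) = 2 \sin(2 x) - \sin(3 x) - 3 \sin(5 x)$ term by term: $c_2=2, c_3=-1, c_5=-3$.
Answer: $\theta(x, t) = 2 e^{-4 t} \sin(2 x) -  e^{-9 t} \sin(3 x) - 3 e^{-25 t} \sin(5 x)$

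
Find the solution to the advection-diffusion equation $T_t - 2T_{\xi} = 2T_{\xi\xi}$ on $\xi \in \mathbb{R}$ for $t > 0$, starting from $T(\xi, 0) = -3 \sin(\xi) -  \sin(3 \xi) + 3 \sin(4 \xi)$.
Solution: Change to a moving frame: let $\eta = \xi + 2t$, $\sigma = t$ and write $T(\xi,t) = u(\eta,\sigma)$.
By the chain rule $T_t = u_{\sigma} + 2u_{\eta}$, $T_{\xi} = u_{\eta}$, $T_{\xi\xi} = u_{\eta\eta}$.
Then $T_t - 2T_{\xi} = u_{\sigma}$: the advection term cancels and the PDE becomes the heat equation $u_{\sigma} = 2u_{\eta\eta}$ on $\eta \in \mathbb{R}$.
Initial data: $u(\eta,0) = T(\eta,0) = -3 \sin(\eta) - \sin(3 \eta) + 3 \sin(4 \eta)$.
On $\eta \in \mathbb{R}$ each mode satisfies $(\sin(n\eta))'' = -n^2 \sin(n\eta)$, so $e^{-2n^2\sigma} \sin(n\eta)$ solves the heat equation; by superposition $u(\eta,\sigma) = \sum c_n e^{-2n^2\sigma} \sin(n\eta)$.
Reading off the coefficients: $c_1=-3, c_3=-1, c_4=3$, so $u(\eta,\sigma) = -3 e^{-2 \sigma} \sin(\eta) - e^{-18 \sigma} \sin(3 \eta) + 3 e^{-32 \sigma} \sin(4 \eta)$.
Substituting back $\eta = \xi + 2t$, $\sigma = t$: $T(\xi,t) = u(\xi + 2t, t)$.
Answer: $T(\xi, t) = -3 e^{-2 t} \sin(\xi + 2 t) -  e^{-18 t} \sin(3 \xi + 6 t) + 3 e^{-32 t} \sin(4 \xi + 8 t)$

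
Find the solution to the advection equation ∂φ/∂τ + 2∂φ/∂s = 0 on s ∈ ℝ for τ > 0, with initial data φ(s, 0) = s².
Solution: By method of characteristics (waves move right with speed 2):
Along characteristics s - 2τ = const, φ is constant, so φ(s,τ) = f(s - 2τ) with f = φ(·, 0).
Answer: φ(s, τ) = s² - 4sτ + 4τ²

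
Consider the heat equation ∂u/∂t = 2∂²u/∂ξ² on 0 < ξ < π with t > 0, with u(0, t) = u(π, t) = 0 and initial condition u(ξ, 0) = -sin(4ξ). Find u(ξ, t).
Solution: Using separation of variables u = X(ξ)T(t):
Eigenfunctions: sin(nξ), n = 1, 2, 3, ...
General solution: u(ξ, t) = Σ c_n sin(nξ) exp(-2n² t)
Matching u(ξ,0) = -sin(4ξ) term by term: c_4=-1.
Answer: u(ξ, t) = -exp(-32t)sin(4ξ)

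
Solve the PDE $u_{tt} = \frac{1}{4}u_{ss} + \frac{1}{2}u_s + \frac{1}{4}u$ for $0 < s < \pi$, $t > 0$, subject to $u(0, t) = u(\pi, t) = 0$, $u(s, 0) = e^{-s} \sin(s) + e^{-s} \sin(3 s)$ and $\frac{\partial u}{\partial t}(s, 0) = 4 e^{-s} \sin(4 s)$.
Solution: Substitute $u = e^{-s}w$, i.e. $w = e^{s}u$.
By the product rule, $u_s = e^{-s}(w_s - w)$, $u_{ss} = e^{-s}(w_{ss} - 2w_s + w)$, $u_{tt} = e^{-s}w_{tt}$.
Substituting into the PDE and dividing by $e^{-s}$: $w_{tt} = \frac{1}{4}(w_{ss} - 2w_s + w) + \frac{1}{2}(w_s - w) + \frac{1}{4}w$.
The lower-order terms cancel, leaving the standard wave equation $w_{tt} = \frac{1}{4}w_{ss}$.
Initial data for $w$: $w(s,0) = e^{s}u(s,0) = \sin(s) + \sin(3 s)$; $w_t(s,0) = e^{s}u_t(s,0) = 4 \sin(4 s)$. The boundary conditions carry over: $w(0,t) = w(\pi,t) = 0$.
Solve for $w$:
  Using separation of variables $w = X(s)T(t)$:
  Eigenfunctions: $\sin(ns)$, $n = 1, 2, 3, \ldots$
  General solution: $w(s, t) = \sum [A_n \cos(n t/2) + B_n \sin(n t/2)] \sin(ns)$
  From $w(s,0) = \sin(s) + \sin(3 s)$: $A_1=1, A_3=1$. From $w_t(s,0) = 4 \sin(4 s)$, using $w_t(s,0) = \sum \omega_n B_n \sin(ns)$ with $\omega_n = n/2$: $B_4 = 4/2 = 2$.
Hence $w(s,t) = \sin(s) \cos(t/2) + \sin(3 s) \cos(3 t/2) + 2 \sin(4 s) \sin(2 t)$.
Transform back: $u(s,t) = e^{-s}w(s,t)$.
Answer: $u(s, t) = e^{-s} \sin(s) \cos(t/2) + e^{-s} \sin(3 s) \cos(3 t/2) + 2 e^{-s} \sin(4 s) \sin(2 t)$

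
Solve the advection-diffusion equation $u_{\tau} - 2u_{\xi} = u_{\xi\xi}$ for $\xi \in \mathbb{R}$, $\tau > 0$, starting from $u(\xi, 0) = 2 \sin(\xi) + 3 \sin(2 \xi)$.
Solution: Moving frame: $\eta = \xi + 2\tau$, $\sigma = \tau$, $u = w(\eta,\sigma)$, so $u_{\tau} = w_{\sigma} + 2w_{\eta}$ and $u_{\xi\xi} = w_{\eta\eta}$.
Hence $u_{\tau} - 2u_{\xi} = w_{\sigma}$ and the PDE becomes the heat equation $w_{\sigma} = w_{\eta\eta}$ on $\eta \in \mathbb{R}$.
Initial data: $w(\eta,0) = u(\eta,0) = 2 \sin(\eta) + 3 \sin(2 \eta)$. Each mode $\sin(n\eta)$ decays as $e^{-n^2\sigma}$ on $\mathbb{R}$, so $w(\eta,\sigma) = \sum c_n e^{-n^2\sigma} \sin(n\eta)$ with $c_1=2, c_2=3$: $w(\eta,\sigma) = 2 e^{-\sigma} \sin(\eta) + 3 e^{-4 \sigma} \sin(2 \eta)$.
Substituting back: $u(\xi,\tau) = w(\xi + 2\tau, \tau)$.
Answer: $u(\xi, \tau) = 2 e^{-\tau} \sin(2 \tau + \xi) + 3 e^{-4 \tau} \sin(4 \tau + 2 \xi)$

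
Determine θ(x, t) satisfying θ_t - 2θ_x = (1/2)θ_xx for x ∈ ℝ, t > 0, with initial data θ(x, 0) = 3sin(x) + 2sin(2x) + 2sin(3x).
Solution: Change to a moving frame: let η = x + 2t, σ = t and write θ(x,t) = u(η,σ).
By the chain rule θ_t = u_σ + 2u_η, θ_x = u_η, θ_xx = u_ηη.
Then θ_t - 2θ_x = u_σ: the advection term cancels and the PDE becomes the heat equation u_σ = (1/2)u_ηη on η ∈ ℝ.
Initial data: u(η,0) = θ(η,0) = 3sin(η) + 2sin(2η) + 2sin(3η).
On η ∈ ℝ each mode satisfies (sin(nη))″ = -n² sin(nη), so exp(-n²σ/2) sin(nη) solves the heat equation; by superposition u(η,σ) = Σ c_n exp(-n²σ/2) sin(nη).
Reading off the coefficients: c_1=3, c_2=2, c_3=2, so u(η,σ) = 2exp(-2σ)sin(2η) + 3exp(-σ/2)sin(η) + 2exp(-9σ/2)sin(3η).
Substituting back η = x + 2t, σ = t: θ(x,t) = u(x + 2t, t).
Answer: θ(x, t) = 2exp(-2t)sin(4t + 2x) + 3exp(-t/2)sin(2t + x) + 2exp(-9t/2)sin(6t + 3x)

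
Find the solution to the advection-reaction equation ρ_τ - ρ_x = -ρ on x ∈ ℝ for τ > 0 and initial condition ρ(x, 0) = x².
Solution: Substitute ρ = exp(-τ)u.
Then ρ_τ = exp(-τ)(u_τ - u), ρ_x = exp(-τ)u_x; substituting and dividing by exp(-τ), the lower-order terms cancel: u_τ - u_x = 0 (standard advection equation).
Data for u: u(x,0) = ρ(x,0) = x².
By characteristics (dx/dτ = -1), u(x,τ) = f(x + τ) with f = u(·, 0).
So u(x,τ) = x² + 2xτ + τ², and ρ(x,τ) = exp(-τ)u(x,τ).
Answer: ρ(x, τ) = x²exp(-τ) + 2xτexp(-τ) + τ²exp(-τ)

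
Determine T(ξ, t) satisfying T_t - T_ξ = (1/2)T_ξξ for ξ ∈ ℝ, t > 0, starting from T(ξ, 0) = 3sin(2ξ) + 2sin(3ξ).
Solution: Change to a moving frame: let η = ξ + t, σ = t and write T(ξ,t) = u(η,σ).
By the chain rule T_t = u_σ + u_η, T_ξ = u_η, T_ξξ = u_ηη.
Then T_t - T_ξ = u_σ: the advection term cancels and the PDE becomes the heat equation u_σ = (1/2)u_ηη on η ∈ ℝ.
Initial data: u(η,0) = T(η,0) = 3sin(2η) + 2sin(3η).
On η ∈ ℝ each mode satisfies (sin(nη))″ = -n² sin(nη), so exp(-n²σ/2) sin(nη) solves the heat equation; by superposition u(η,σ) = Σ c_n exp(-n²σ/2) sin(nη).
Reading off the coefficients: c_2=3, c_3=2, so u(η,σ) = 3exp(-2σ)sin(2η) + 2exp(-9σ/2)sin(3η).
Substituting back η = ξ + t, σ = t: T(ξ,t) = u(ξ + t, t).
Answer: T(ξ, t) = 3exp(-2t)sin(2t + 2ξ) + 2exp(-9t/2)sin(3t + 3ξ)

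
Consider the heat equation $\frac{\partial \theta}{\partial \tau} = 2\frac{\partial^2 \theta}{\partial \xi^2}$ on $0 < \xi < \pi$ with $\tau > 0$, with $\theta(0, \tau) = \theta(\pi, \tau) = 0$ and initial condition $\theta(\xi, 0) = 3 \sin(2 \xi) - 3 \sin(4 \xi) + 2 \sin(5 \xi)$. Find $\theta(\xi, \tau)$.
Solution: Separating variables: $\theta = \sum c_n e^{-2n^2\tau} \sin(n\xi)$. From $\theta(\xi,0) = 3 \sin(2 \xi) - 3 \sin(4 \xi) + 2 \sin(5 \xi)$: $c_2=3, c_4=-3, c_5=2$.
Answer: $\theta(\xi, \tau) = 3 e^{-8 \tau} \sin(2 \xi) - 3 e^{-32 \tau} \sin(4 \xi) + 2 e^{-50 \tau} \sin(5 \xi)$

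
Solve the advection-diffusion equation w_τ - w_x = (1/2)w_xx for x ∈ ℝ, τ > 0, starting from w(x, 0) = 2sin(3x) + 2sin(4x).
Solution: Moving frame: η = x + τ, σ = τ, w = u(η,σ), so w_τ = u_σ + u_η and w_xx = u_ηη.
Hence w_τ - w_x = u_σ and the PDE becomes the heat equation u_σ = (1/2)u_ηη on η ∈ ℝ.
Initial data: u(η,0) = w(η,0) = 2sin(3η) + 2sin(4η). Each mode sin(nη) decays as exp(-n²σ/2) on ℝ, so u(η,σ) = Σ c_n exp(-n²σ/2) sin(nη) with c_3=2, c_4=2: u(η,σ) = 2exp(-8σ)sin(4η) + 2exp(-9σ/2)sin(3η).
Substituting back: w(x,τ) = u(x + τ, τ).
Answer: w(x, τ) = 2exp(-8τ)sin(4x + 4τ) + 2exp(-9τ/2)sin(3x + 3τ)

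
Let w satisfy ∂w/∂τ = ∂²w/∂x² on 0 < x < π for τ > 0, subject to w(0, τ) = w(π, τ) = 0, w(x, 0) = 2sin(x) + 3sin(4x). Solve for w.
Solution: Separating variables: w = Σ c_n exp(-n²τ) sin(nx). From w(x,0) = 2sin(x) + 3sin(4x): c_1=2, c_4=3.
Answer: w(x, τ) = 2exp(-τ)sin(x) + 3exp(-16τ)sin(4x)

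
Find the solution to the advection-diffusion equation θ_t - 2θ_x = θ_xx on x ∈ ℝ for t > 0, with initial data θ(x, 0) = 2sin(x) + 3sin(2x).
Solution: Moving frame: η = x + 2t, σ = t, θ = u(η,σ), so θ_t = u_σ + 2u_η and θ_xx = u_ηη.
Hence θ_t - 2θ_x = u_σ and the PDE becomes the heat equation u_σ = u_ηη on η ∈ ℝ.
Initial data: u(η,0) = θ(η,0) = 2sin(η) + 3sin(2η). Each mode sin(nη) decays as exp(-n²σ) on ℝ, so u(η,σ) = Σ c_n exp(-n²σ) sin(nη) with c_1=2, c_2=3: u(η,σ) = 2exp(-σ)sin(η) + 3exp(-4σ)sin(2η).
Substituting back: θ(x,t) = u(x + 2t, t).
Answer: θ(x, t) = 2exp(-t)sin(2t + x) + 3exp(-4t)sin(4t + 2x)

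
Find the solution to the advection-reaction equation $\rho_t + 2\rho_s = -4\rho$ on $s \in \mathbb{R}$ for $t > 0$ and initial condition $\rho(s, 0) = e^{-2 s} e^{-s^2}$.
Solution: Substitute $\rho = e^{-2s}u$.
Then $\rho_s = e^{-2s}(u_s - 2u)$, $\rho_t = e^{-2s}u_t$; substituting and dividing by $e^{-2s}$, the lower-order terms cancel: $u_t + 2u_s = 0$ (standard advection equation).
Data for $u$: $u(s,0) = e^{2s}\rho(s,0) = e^{-s^2}$.
By characteristics ($ds/dt = 2$), $u(s,t) = f(s - 2t)$ with $f = u( \cdot , 0)$.
So $u(s,t) = e^{-(s - 2 t)^2}$, and $\rho(s,t) = e^{-2s}u(s,t)$.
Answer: $\rho(s, t) = e^{-2 s} e^{-(s - 2 t)^2}$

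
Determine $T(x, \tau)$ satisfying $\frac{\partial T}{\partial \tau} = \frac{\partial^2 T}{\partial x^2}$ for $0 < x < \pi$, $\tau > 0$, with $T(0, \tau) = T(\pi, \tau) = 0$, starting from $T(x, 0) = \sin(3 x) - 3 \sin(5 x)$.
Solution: Separating variables: $T = \sum c_n e^{-n^2\tau} \sin(nx)$. From $T(x,0) = \sin(3 x) - 3 \sin(5 x)$: $c_3=1, c_5=-3$.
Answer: $T(x, \tau) = e^{-9 \tau} \sin(3 x) - 3 e^{-25 \tau} \sin(5 x)$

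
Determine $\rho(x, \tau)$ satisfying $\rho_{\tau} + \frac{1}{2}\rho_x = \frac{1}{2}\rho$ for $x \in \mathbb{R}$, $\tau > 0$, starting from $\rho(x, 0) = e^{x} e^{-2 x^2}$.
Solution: Substitute $\rho = e^{x}u$.
Then $\rho_x = e^{x}(u_x + u)$, $\rho_{\tau} = e^{x}u_{\tau}$; substituting and dividing by $e^{x}$, the lower-order terms cancel: $u_{\tau} + \frac{1}{2}u_x = 0$ (standard advection equation).
Data for $u$: $u(x,0) = e^{-x}\rho(x,0) = e^{-2 x^2}$.
By characteristics ($dx/d\tau = 1/2$), $u(x,\tau) = f(x - \frac{1}{2}\tau)$ with $f = u( \cdot , 0)$.
So $u(x,\tau) = e^{-2 (x - \tau/2)^2}$, and $\rho(x,\tau) = e^{x}u(x,\tau)$.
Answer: $\rho(x, \tau) = e^{x} e^{-2 (-\tau/2 + x)^2}$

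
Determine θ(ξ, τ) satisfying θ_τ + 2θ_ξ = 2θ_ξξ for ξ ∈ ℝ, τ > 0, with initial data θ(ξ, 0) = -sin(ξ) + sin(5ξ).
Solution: Change to a moving frame: let η = ξ - 2τ, σ = τ and write θ(ξ,τ) = u(η,σ).
By the chain rule θ_τ = u_σ - 2u_η, θ_ξ = u_η, θ_ξξ = u_ηη.
Then θ_τ + 2θ_ξ = u_σ: the advection term cancels and the PDE becomes the heat equation u_σ = 2u_ηη on η ∈ ℝ.
Initial data: u(η,0) = θ(η,0) = -sin(η) + sin(5η).
On η ∈ ℝ each mode satisfies (sin(nη))″ = -n² sin(nη), so exp(-2n²σ) sin(nη) solves the heat equation; by superposition u(η,σ) = Σ c_n exp(-2n²σ) sin(nη).
Reading off the coefficients: c_1=-1, c_5=1, so u(η,σ) = -exp(-2σ)sin(η) + exp(-50σ)sin(5η).
Substituting back η = ξ - 2τ, σ = τ: θ(ξ,τ) = u(ξ - 2τ, τ).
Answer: θ(ξ, τ) = -exp(-2τ)sin(ξ - 2τ) + exp(-50τ)sin(5ξ - 10τ)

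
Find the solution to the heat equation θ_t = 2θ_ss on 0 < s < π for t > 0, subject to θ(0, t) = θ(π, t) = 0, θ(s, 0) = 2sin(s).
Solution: Separating variables: θ = Σ c_n exp(-2n²t) sin(ns). From θ(s,0) = 2sin(s): c_1=2.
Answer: θ(s, t) = 2exp(-2t)sin(s)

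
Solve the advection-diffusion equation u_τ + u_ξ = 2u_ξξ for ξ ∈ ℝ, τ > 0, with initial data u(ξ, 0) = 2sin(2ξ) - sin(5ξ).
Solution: Change to a moving frame: let η = ξ - τ, σ = τ and write u(ξ,τ) = w(η,σ).
By the chain rule u_τ = w_σ - w_η, u_ξ = w_η, u_ξξ = w_ηη.
Then u_τ + u_ξ = w_σ: the advection term cancels and the PDE becomes the heat equation w_σ = 2w_ηη on η ∈ ℝ.
Initial data: w(η,0) = u(η,0) = 2sin(2η) - sin(5η).
On η ∈ ℝ each mode satisfies (sin(nη))″ = -n² sin(nη), so exp(-2n²σ) sin(nη) solves the heat equation; by superposition w(η,σ) = Σ c_n exp(-2n²σ) sin(nη).
Reading off the coefficients: c_2=2, c_5=-1, so w(η,σ) = 2exp(-8σ)sin(2η) - exp(-50σ)sin(5η).
Substituting back η = ξ - τ, σ = τ: u(ξ,τ) = w(ξ - τ, τ).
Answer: u(ξ, τ) = 2exp(-8τ)sin(2ξ - 2τ) - exp(-50τ)sin(5ξ - 5τ)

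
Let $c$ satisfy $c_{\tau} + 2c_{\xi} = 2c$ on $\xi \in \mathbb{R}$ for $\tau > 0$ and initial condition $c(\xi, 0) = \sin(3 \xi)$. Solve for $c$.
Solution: Substitute $c = e^{2\tau}u$, i.e. $u = e^{-2\tau}c$.
By the product rule, $c_{\tau} = e^{2\tau}(u_{\tau} + 2u)$, $c_{\xi} = e^{2\tau}u_{\xi}$.
Substituting into the PDE and dividing by $e^{2\tau}$: $u_{\tau} + 2u + 2u_{\xi} = 2u$.
The lower-order terms cancel, leaving the standard advection equation $u_{\tau} + 2u_{\xi} = 0$.
Initial data for $u$: $u(\xi,0) = c(\xi,0) = \sin(3 \xi)$.
Solve for $u$:
  By method of characteristics (waves move right with speed 2):
  Along characteristics $\xi - 2\tau =$ const, $u$ is constant, so $u(\xi,\tau) = f(\xi - 2\tau)$ with $f = u( \cdot , 0)$.
Hence $u(\xi,\tau) = \sin(3 \xi - 6 \tau)$.
Transform back: $c(\xi,\tau) = e^{2\tau}u(\xi,\tau)$.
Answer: $c(\xi, \tau) = - e^{2 \tau} \sin(6 \tau - 3 \xi)$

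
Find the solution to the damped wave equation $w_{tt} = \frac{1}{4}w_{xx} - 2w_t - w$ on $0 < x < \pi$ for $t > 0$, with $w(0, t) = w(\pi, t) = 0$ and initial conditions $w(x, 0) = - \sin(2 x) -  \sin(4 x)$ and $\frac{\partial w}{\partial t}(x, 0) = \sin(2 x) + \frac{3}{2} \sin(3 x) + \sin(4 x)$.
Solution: Substitute $w = e^{-t}u$.
Then $w_t = e^{-t}(u_t - u)$, $w_{tt} = e^{-t}(u_{tt} - 2u_t + u)$, $w_{xx} = e^{-t}u_{xx}$; substituting and dividing by $e^{-t}$, the lower-order terms cancel: $u_{tt} = \frac{1}{4}u_{xx}$ (standard wave equation).
Data for $u$: $u(x,0) = w(x,0) = - \sin(2 x) - \sin(4 x)$; $u_t(x,0) = w_t(x,0) + w(x,0) = \frac{3}{2} \sin(3 x)$. The boundary conditions carry over: $u(0,t) = u(\pi,t) = 0$.
Separating variables: $u = \sum [A_n \cos(\omega_n t) + B_n \sin(\omega_n t)] \sin(nx)$, $\omega_n = n/2$. From ICs ($B_n$ = velocity coefficient / $\omega_n$): $A_2=-1, A_4=-1, B_3=1$.
So $u(x,t) = \sin(3 t/2) \sin(3 x) - \sin(2 x) \cos(t) - \sin(4 x) \cos(2 t)$, and $w(x,t) = e^{-t}u(x,t)$.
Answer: $w(x, t) = e^{-t} \sin(3 t/2) \sin(3 x) -  e^{-t} \sin(2 x) \cos(t) -  e^{-t} \sin(4 x) \cos(2 t)$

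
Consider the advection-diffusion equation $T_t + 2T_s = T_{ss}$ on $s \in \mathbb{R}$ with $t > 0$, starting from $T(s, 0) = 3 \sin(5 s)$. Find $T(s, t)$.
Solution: Change to a moving frame: let $\eta = s - 2t$, $\sigma = t$ and write $T(s,t) = u(\eta,\sigma)$.
By the chain rule $T_t = u_{\sigma} - 2u_{\eta}$, $T_s = u_{\eta}$, $T_{ss} = u_{\eta\eta}$.
Then $T_t + 2T_s = u_{\sigma}$: the advection term cancels and the PDE becomes the heat equation $u_{\sigma} = u_{\eta\eta}$ on $\eta \in \mathbb{R}$.
Initial data: $u(\eta,0) = T(\eta,0) = 3 \sin(5 \eta)$.
On $\eta \in \mathbb{R}$ each mode satisfies $(\sin(n\eta))'' = -n^2 \sin(n\eta)$, so $e^{-n^2\sigma} \sin(n\eta)$ solves the heat equation; by superposition $u(\eta,\sigma) = \sum c_n e^{-n^2\sigma} \sin(n\eta)$.
Reading off the coefficients: $c_5=3$, so $u(\eta,\sigma) = 3 e^{-25 \sigma} \sin(5 \eta)$.
Substituting back $\eta = s - 2t$, $\sigma = t$: $T(s,t) = u(s - 2t, t)$.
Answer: $T(s, t) = 3 e^{-25 t} \sin(5 s - 10 t)$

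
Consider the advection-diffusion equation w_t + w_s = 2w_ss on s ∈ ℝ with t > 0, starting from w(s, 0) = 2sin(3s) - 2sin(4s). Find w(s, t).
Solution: Change to a moving frame: let η = s - t, σ = t and write w(s,t) = u(η,σ).
By the chain rule w_t = u_σ - u_η, w_s = u_η, w_ss = u_ηη.
Then w_t + w_s = u_σ: the advection term cancels and the PDE becomes the heat equation u_σ = 2u_ηη on η ∈ ℝ.
Initial data: u(η,0) = w(η,0) = 2sin(3η) - 2sin(4η).
On η ∈ ℝ each mode satisfies (sin(nη))″ = -n² sin(nη), so exp(-2n²σ) sin(nη) solves the heat equation; by superposition u(η,σ) = Σ c_n exp(-2n²σ) sin(nη).
Reading off the coefficients: c_3=2, c_4=-2, so u(η,σ) = 2exp(-18σ)sin(3η) - 2exp(-32σ)sin(4η).
Substituting back η = s - t, σ = t: w(s,t) = u(s - t, t).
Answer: w(s, t) = 2exp(-18t)sin(3s - 3t) - 2exp(-32t)sin(4s - 4t)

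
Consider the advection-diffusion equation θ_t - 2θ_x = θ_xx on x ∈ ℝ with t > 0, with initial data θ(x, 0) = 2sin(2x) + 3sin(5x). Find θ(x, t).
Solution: Change to a moving frame: let η = x + 2t, σ = t and write θ(x,t) = u(η,σ).
By the chain rule θ_t = u_σ + 2u_η, θ_x = u_η, θ_xx = u_ηη.
Then θ_t - 2θ_x = u_σ: the advection term cancels and the PDE becomes the heat equation u_σ = u_ηη on η ∈ ℝ.
Initial data: u(η,0) = θ(η,0) = 2sin(2η) + 3sin(5η).
On η ∈ ℝ each mode satisfies (sin(nη))″ = -n² sin(nη), so exp(-n²σ) sin(nη) solves the heat equation; by superposition u(η,σ) = Σ c_n exp(-n²σ) sin(nη).
Reading off the coefficients: c_2=2, c_5=3, so u(η,σ) = 2exp(-4σ)sin(2η) + 3exp(-25σ)sin(5η).
Substituting back η = x + 2t, σ = t: θ(x,t) = u(x + 2t, t).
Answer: θ(x, t) = 2exp(-4t)sin(4t + 2x) + 3exp(-25t)sin(10t + 5x)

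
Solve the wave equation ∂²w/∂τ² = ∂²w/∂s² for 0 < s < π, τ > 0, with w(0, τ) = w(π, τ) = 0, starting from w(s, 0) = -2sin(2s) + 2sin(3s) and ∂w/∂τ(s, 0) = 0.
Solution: Using separation of variables w = X(s)T(τ):
Eigenfunctions: sin(ns), n = 1, 2, 3, ...
General solution: w(s, τ) = Σ [A_n cos(n τ) + B_n sin(n τ)] sin(ns)
From w(s,0) = -2sin(2s) + 2sin(3s): A_2=-2, A_3=2. From w_τ(s,0) = 0: all B_n = 0.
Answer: w(s, τ) = -2sin(2s)cos(2τ) + 2sin(3s)cos(3τ)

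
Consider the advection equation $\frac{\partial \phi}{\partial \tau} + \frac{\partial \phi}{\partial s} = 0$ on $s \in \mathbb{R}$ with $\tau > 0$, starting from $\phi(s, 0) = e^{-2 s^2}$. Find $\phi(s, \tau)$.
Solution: By characteristics ($ds/d\tau = 1$), $\phi(s,\tau) = f(s - \tau)$ with $f = \phi( \cdot , 0)$.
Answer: $\phi(s, \tau) = e^{-2 (-\tau + s)^2}$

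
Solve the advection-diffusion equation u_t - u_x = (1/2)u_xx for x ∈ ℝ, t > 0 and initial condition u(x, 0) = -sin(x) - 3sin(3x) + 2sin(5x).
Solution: Moving frame: η = x + t, σ = t, u = w(η,σ), so u_t = w_σ + w_η and u_xx = w_ηη.
Hence u_t - u_x = w_σ and the PDE becomes the heat equation w_σ = (1/2)w_ηη on η ∈ ℝ.
Initial data: w(η,0) = u(η,0) = -sin(η) - 3sin(3η) + 2sin(5η). Each mode sin(nη) decays as exp(-n²σ/2) on ℝ, so w(η,σ) = Σ c_n exp(-n²σ/2) sin(nη) with c_1=-1, c_3=-3, c_5=2: w(η,σ) = -exp(-σ/2)sin(η) - 3exp(-9σ/2)sin(3η) + 2exp(-25σ/2)sin(5η).
Substituting back: u(x,t) = w(x + t, t).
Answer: u(x, t) = -exp(-t/2)sin(t + x) - 3exp(-9t/2)sin(3t + 3x) + 2exp(-25t/2)sin(5t + 5x)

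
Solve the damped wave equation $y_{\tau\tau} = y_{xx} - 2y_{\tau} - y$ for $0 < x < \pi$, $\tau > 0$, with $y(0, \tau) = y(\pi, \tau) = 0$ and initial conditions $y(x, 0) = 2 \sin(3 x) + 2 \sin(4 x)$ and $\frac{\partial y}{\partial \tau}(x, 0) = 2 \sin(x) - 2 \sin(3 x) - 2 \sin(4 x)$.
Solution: Substitute $y = e^{-\tau}u$, i.e. $u = e^{\tau}y$.
By the product rule, $y_{\tau} = e^{-\tau}(u_{\tau} - u)$, $y_{\tau\tau} = e^{-\tau}(u_{\tau\tau} - 2u_{\tau} + u)$, $y_{xx} = e^{-\tau}u_{xx}$.
Substituting into the PDE and dividing by $e^{-\tau}$: $u_{\tau\tau} - 2u_{\tau} + u = u_{xx} - 2(u_{\tau} - u) - u$.
The lower-order terms cancel, leaving the standard wave equation $u_{\tau\tau} = u_{xx}$.
Initial data for $u$: $u(x,0) = y(x,0) = 2 \sin(3 x) + 2 \sin(4 x)$; $u_{\tau}(x,0) = y_{\tau}(x,0) + y(x,0) = 2 \sin(x)$. The boundary conditions carry over: $u(0,\tau) = u(\pi,\tau) = 0$.
Solve for $u$:
  Using separation of variables $u = X(x)T(\tau)$:
  Eigenfunctions: $\sin(nx)$, $n = 1, 2, 3, \ldots$
  General solution: $u(x, \tau) = \sum [A_n \cos(n \tau) + B_n \sin(n \tau)] \sin(nx)$
  From $u(x,0) = 2 \sin(3 x) + 2 \sin(4 x)$: $A_3=2, A_4=2$. From $u_{\tau}(x,0) = 2 \sin(x)$, using $u_{\tau}(x,0) = \sum \omega_n B_n \sin(nx)$ with $\omega_n = n$: $B_1 = 2/1 = 2$.
Hence $u(x,\tau) = 2 \sin(x) \sin(\tau) + 2 \sin(3 x) \cos(3 \tau) + 2 \sin(4 x) \cos(4 \tau)$.
Transform back: $y(x,\tau) = e^{-\tau}u(x,\tau)$.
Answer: $y(x, \tau) = 2 e^{-\tau} \sin(\tau) \sin(x) + 2 e^{-\tau} \sin(3 x) \cos(3 \tau) + 2 e^{-\tau} \sin(4 x) \cos(4 \tau)$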